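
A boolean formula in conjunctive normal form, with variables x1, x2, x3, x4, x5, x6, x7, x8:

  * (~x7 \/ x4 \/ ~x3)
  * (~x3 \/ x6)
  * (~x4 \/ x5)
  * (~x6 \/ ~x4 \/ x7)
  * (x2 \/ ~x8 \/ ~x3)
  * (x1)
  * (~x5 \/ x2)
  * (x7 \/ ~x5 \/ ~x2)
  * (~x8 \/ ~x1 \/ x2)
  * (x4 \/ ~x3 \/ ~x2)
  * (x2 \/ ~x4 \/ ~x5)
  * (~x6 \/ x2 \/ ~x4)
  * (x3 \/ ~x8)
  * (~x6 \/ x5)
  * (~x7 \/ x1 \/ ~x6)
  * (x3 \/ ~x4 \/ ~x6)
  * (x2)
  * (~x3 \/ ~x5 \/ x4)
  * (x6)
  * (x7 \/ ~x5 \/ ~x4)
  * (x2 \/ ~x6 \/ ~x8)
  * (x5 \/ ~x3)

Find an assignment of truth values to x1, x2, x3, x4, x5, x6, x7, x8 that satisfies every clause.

x1 = 1, x2 = 1, x3 = 1, x4 = 1, x5 = 1, x6 = 1, x7 = 1, x8 = 0

Check each clause:
  1. (~x7 \/ x4 \/ ~x3) — x4 is true.
  2. (~x3 \/ x6) — x6 is true.
  3. (x5 \/ ~x4) — x5 is true.
  4. (~x4 \/ x7 \/ ~x6) — x7 is true.
  5. (x2 \/ ~x8 \/ ~x3) — ~x8 is true.
  6. (x1) — x1 is true.
  7. (x2 \/ ~x5) — x2 is true.
  8. (~x5 \/ ~x2 \/ x7) — x7 is true.
  9. (~x1 \/ x2 \/ ~x8) — ~x8 is true.
  10. (x4 \/ ~x3 \/ ~x2) — x4 is true.
  11. (~x5 \/ ~x4 \/ x2) — x2 is true.
  12. (x2 \/ ~x4 \/ ~x6) — x2 is true.
  13. (~x8 \/ x3) — ~x8 is true.
  14. (x5 \/ ~x6) — x5 is true.
  15. (x1 \/ ~x7 \/ ~x6) — x1 is true.
  16. (x3 \/ ~x4 \/ ~x6) — x3 is true.
  17. (x2) — x2 is true.
  18. (x4 \/ ~x5 \/ ~x3) — x4 is true.
  19. (x6) — x6 is true.
  20. (~x5 \/ x7 \/ ~x4) — x7 is true.
  21. (x2 \/ ~x6 \/ ~x8) — ~x8 is true.
  22. (x5 \/ ~x3) — x5 is true.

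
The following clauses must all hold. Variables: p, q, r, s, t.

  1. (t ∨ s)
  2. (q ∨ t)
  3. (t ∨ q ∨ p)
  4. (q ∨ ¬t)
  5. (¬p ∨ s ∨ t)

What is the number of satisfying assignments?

12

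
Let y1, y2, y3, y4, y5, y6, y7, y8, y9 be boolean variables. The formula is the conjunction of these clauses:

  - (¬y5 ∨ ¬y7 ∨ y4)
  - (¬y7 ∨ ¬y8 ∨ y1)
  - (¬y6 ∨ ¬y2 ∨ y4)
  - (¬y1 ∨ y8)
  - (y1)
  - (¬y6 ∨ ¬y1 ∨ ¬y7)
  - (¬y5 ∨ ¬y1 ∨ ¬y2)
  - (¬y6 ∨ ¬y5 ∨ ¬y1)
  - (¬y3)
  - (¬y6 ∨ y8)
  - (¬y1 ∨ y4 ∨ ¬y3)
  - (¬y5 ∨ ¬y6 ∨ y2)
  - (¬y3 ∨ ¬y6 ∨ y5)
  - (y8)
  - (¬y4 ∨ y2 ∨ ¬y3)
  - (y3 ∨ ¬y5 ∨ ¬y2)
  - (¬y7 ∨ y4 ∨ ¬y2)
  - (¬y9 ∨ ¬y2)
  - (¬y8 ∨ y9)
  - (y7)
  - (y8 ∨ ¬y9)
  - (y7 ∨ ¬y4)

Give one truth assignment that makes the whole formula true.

y1=T, y2=F, y3=F, y4=T, y5=T, y6=F, y7=T, y8=T, y9=T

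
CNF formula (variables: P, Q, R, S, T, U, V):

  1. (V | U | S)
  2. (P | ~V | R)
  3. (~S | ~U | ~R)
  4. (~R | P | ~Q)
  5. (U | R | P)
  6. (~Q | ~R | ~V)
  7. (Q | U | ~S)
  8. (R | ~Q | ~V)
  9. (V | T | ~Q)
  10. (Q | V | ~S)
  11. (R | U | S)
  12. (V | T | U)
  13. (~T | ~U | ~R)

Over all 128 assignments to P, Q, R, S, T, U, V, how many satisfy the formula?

22

Case analysis on R and U:
  R=T, U=T: remaining (P,Q,S,T,V) ∈ {(F,F,F,F,F); (F,F,F,F,T); (T,F,F,F,F); (T,F,F,F,T)} — 4.
  R=T, U=F: 5 of the 32 assignments to (P,Q,S,T,V) work.
  R=F, U=T: 12 of the 32 assignments to (P,Q,S,T,V) work.
  R=F, U=F: remaining (P,Q,S,T,V) ∈ {(T,T,T,T,F)} — 1.
Total: 4 + 5 + 12 + 1 = 22.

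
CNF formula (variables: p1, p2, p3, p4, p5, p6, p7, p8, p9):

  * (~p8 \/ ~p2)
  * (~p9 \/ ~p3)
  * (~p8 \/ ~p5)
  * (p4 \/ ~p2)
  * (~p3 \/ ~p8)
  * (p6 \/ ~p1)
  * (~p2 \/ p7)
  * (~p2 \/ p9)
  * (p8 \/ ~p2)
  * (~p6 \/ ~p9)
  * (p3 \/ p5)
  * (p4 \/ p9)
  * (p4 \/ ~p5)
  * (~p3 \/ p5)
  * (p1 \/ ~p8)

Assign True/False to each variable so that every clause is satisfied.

p2 occurs only negated in the remaining clauses — set p2 = False.
Pure literal: p4 appears only positively; assign p4 = True.
Try p1 = True.
  then p6 is forced to True.
  then p9 is forced to False.
Branch on p3: take p3 = False.
  then p5 is forced to True.
  then p8 is forced to False.
p7 is now unconstrained; take p7 = True.
Check each clause:
  1. (~p2 \/ ~p8) — ~p8 is true.
  2. (~p3 \/ ~p9) — ~p3 is true.
  3. (~p5 \/ ~p8) — ~p8 is true.
  4. (~p2 \/ p4) — p4 is true.
  5. (~p8 \/ ~p3) — ~p8 is true.
  6. (p6 \/ ~p1) — p6 is true.
  7. (p7 \/ ~p2) — ~p2 is true.
  8. (p9 \/ ~p2) — ~p2 is true.
  9. (~p2 \/ p8) — ~p2 is true.
  10. (~p6 \/ ~p9) — ~p9 is true.
  11. (p5 \/ p3) — p5 is true.
  12. (p9 \/ p4) — p4 is true.
  13. (p4 \/ ~p5) — p4 is true.
  14. (~p3 \/ p5) — ~p3 is true.
  15. (p1 \/ ~p8) — ~p8 is true.

p1 = T, p2 = F, p3 = F, p4 = T, p5 = T, p6 = T, p7 = T, p8 = F, p9 = F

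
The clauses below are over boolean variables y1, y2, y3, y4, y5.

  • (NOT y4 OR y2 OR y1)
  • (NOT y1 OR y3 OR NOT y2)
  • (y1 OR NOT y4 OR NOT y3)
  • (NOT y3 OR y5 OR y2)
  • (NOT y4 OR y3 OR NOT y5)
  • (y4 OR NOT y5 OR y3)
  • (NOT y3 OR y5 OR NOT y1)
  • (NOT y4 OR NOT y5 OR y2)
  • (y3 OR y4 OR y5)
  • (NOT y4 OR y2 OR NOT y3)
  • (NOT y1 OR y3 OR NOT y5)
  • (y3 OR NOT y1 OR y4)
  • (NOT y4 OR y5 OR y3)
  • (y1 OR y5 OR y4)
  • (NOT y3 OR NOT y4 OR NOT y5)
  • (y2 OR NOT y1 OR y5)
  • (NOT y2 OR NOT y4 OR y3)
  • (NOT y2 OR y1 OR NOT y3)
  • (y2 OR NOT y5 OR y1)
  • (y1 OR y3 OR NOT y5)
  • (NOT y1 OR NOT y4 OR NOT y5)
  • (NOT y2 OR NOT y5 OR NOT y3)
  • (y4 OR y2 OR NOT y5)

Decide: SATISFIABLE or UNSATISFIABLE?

y3 = True:
  y5 = True:
    propagation gives y4=False, y2=False; an empty clause results — contradiction.
  y5 = False:
    propagation gives y2=True, y1=False; an empty clause results — contradiction.
y3 = False:
  y5 = True:
    propagation gives y4=False; an empty clause results — contradiction.
  y5 = False:
    propagation gives y4=True; an empty clause results — contradiction.
Every branch closes, so no satisfying assignment exists.

UNSATISFIABLE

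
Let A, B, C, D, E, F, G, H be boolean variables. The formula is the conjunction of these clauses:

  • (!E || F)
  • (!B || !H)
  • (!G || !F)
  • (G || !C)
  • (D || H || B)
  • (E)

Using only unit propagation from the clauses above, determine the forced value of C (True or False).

False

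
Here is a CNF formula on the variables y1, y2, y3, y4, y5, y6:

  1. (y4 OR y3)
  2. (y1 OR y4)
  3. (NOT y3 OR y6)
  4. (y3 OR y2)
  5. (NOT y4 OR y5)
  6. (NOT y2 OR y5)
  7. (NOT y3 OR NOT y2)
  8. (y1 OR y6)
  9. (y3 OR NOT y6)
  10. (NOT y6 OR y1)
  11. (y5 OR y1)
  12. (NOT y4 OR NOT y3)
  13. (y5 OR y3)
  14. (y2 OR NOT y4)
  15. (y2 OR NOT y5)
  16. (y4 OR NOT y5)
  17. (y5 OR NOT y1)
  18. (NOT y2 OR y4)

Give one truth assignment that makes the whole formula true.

y1=True, y2=True, y3=False, y4=True, y5=True, y6=False

Set y1 = True and propagate.
  then y5 is forced to True.
  then y2 is forced to True.
  then y3 is forced to False.
  then y4 is forced to True.
  then y6 is forced to False.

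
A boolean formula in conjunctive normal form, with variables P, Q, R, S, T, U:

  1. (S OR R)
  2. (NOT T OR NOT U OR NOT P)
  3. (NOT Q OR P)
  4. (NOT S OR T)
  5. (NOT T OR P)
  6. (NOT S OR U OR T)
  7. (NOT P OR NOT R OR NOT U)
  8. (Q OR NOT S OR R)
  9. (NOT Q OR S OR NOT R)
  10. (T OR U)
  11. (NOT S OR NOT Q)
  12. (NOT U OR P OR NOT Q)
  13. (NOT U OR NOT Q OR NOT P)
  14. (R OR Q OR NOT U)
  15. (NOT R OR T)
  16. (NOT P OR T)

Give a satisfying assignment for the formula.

P = 1  Q = 0  R = 1  S = 1  T = 1  U = 0

Branch on P: take P = True.
  then T is forced to True.
  then U is forced to False.
Set Q = False and propagate.
The remaining clauses are satisfied by R = True, S = True.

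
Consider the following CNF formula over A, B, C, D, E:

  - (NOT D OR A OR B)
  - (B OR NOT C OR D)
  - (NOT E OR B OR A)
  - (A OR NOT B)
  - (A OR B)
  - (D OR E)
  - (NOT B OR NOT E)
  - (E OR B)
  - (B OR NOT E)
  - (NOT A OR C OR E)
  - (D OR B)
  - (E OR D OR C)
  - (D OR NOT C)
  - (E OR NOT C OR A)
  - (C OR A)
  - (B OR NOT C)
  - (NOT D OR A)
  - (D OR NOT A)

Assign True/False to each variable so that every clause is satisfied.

A=T, B=T, C=T, D=T, E=F

Set A = True and propagate.
  then D is forced to True.
Set B = True and propagate.
  then E is forced to False.
  then C is forced to True.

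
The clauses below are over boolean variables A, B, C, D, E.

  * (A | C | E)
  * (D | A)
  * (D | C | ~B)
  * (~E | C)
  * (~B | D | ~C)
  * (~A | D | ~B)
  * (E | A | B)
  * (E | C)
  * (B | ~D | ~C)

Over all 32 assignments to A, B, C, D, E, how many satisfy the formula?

6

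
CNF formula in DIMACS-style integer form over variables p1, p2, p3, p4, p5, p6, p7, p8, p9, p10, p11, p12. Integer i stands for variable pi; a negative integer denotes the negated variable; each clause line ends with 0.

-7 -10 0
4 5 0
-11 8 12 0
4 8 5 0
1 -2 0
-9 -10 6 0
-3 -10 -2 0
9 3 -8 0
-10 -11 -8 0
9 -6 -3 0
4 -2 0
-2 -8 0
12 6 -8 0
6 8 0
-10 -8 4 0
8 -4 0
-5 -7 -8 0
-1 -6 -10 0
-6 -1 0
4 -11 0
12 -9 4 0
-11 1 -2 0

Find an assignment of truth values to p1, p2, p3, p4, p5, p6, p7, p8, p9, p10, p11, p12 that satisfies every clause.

p1=T, p2=F, p3=F, p4=T, p5=F, p6=F, p7=F, p8=T, p9=T, p10=F, p11=F, p12=T

Check each clause:
  1. (¬p10 ∨ ¬p7) — ¬p7 is true.
  2. (p4 ∨ p5) — p4 is true.
  3. (p12 ∨ p8 ∨ ¬p11) — p8 is true.
  4. (p4 ∨ p8 ∨ p5) — p8 is true.
  5. (¬p2 ∨ p1) — p1 is true.
  6. (p6 ∨ ¬p9 ∨ ¬p10) — ¬p10 is true.
  7. (¬p2 ∨ ¬p10 ∨ ¬p3) — ¬p3 is true.
  8. (¬p8 ∨ p3 ∨ p9) — p9 is true.
  9. (¬p8 ∨ ¬p10 ∨ ¬p11) — ¬p11 is true.
  10. (¬p6 ∨ ¬p3 ∨ p9) — p9 is true.
  11. (¬p2 ∨ p4) — p4 is true.
  12. (¬p8 ∨ ¬p2) — ¬p2 is true.
  13. (¬p8 ∨ p12 ∨ p6) — p12 is true.
  14. (p8 ∨ p6) — p8 is true.
  15. (¬p8 ∨ p4 ∨ ¬p10) — p4 is true.
  16. (¬p4 ∨ p8) — p8 is true.
  17. (¬p7 ∨ ¬p5 ∨ ¬p8) — ¬p7 is true.
  18. (¬p1 ∨ ¬p10 ∨ ¬p6) — ¬p6 is true.
  19. (¬p1 ∨ ¬p6) — ¬p6 is true.
  20. (¬p11 ∨ p4) — p4 is true.
  21. (p4 ∨ p12 ∨ ¬p9) — p12 is true.
  22. (p1 ∨ ¬p11 ∨ ¬p2) — p1 is true.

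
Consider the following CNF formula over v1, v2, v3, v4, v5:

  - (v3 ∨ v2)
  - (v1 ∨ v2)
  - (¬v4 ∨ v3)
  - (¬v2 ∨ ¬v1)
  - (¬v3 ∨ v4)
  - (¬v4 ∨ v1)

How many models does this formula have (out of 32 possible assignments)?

Satisfying assignments:
  v1=0 v2=1 v3=0 v4=0 v5=0
  v1=0 v2=1 v3=0 v4=0 v5=1
  v1=1 v2=0 v3=1 v4=1 v5=0
  v1=1 v2=0 v3=1 v4=1 v5=1
That's 4 in total.

4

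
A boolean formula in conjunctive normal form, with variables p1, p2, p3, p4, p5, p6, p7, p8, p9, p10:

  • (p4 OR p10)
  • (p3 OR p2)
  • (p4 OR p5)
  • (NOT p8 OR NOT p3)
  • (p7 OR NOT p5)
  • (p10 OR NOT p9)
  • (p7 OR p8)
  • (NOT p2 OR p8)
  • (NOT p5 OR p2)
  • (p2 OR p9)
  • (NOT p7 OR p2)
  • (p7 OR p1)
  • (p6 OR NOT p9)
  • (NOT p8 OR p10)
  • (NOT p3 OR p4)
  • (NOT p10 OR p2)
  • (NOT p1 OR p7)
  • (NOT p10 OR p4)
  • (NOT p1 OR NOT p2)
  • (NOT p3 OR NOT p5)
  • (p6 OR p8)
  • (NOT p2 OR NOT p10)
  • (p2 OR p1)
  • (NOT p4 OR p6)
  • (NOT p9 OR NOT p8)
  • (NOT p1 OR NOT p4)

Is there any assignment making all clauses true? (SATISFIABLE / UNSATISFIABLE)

p2 = True:
  propagation gives p8=True, p3=False, p10=True; an empty clause results — contradiction.
p2 = False:
  propagation gives p3=True, p8=False, p7=True; an empty clause results — contradiction.
Every branch closes, so no satisfying assignment exists.

UNSATISFIABLE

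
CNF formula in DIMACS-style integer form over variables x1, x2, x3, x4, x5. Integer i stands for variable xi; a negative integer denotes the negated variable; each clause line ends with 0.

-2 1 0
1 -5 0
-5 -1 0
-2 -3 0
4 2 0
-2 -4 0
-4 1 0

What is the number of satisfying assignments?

The models are:
  x1=1 x2=0 x3=0 x4=1 x5=0
  x1=1 x2=0 x3=1 x4=1 x5=0
  x1=1 x2=1 x3=0 x4=0 x5=0
That's 3 in total.

3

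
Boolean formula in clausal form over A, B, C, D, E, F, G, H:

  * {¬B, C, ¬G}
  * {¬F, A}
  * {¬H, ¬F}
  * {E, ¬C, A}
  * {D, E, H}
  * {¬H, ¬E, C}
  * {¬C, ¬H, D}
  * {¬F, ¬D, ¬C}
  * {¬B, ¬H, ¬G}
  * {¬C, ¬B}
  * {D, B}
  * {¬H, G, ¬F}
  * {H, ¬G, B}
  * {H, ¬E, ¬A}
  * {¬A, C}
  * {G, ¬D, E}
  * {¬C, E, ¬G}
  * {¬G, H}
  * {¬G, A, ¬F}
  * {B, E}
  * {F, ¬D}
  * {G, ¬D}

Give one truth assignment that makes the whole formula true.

A=0  B=1  C=0  D=0  E=0  F=0  G=0  H=1

Check each clause:
  1. {C, ¬G, ¬B} — ¬G is true.
  2. {¬F, A} — ¬F is true.
  3. {¬H, ¬F} — ¬F is true.
  4. {¬C, E, A} — ¬C is true.
  5. {D, E, H} — H is true.
  6. {C, ¬H, ¬E} — ¬E is true.
  7. {¬H, ¬C, D} — ¬C is true.
  8. {¬D, ¬C, ¬F} — ¬F is true.
  9. {¬B, ¬G, ¬H} — ¬G is true.
  10. {¬B, ¬C} — ¬C is true.
  11. {D, B} — B is true.
  12. {G, ¬H, ¬F} — ¬F is true.
  13. {B, H, ¬G} — H is true.
  14. {¬A, H, ¬E} — H is true.
  15. {C, ¬A} — ¬A is true.
  16. {G, E, ¬D} — ¬D is true.
  17. {¬G, ¬C, E} — ¬G is true.
  18. {¬G, H} — H is true.
  19. {¬F, A, ¬G} — ¬G is true.
  20. {B, E} — B is true.
  21. {¬D, F} — ¬D is true.
  22. {¬D, G} — ¬D is true.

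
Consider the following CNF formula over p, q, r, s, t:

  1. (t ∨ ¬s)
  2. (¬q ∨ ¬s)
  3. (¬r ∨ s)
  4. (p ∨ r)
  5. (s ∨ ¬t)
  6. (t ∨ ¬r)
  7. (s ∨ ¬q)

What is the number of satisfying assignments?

4

The models are:
  p=F q=F r=T s=T t=T
  p=T q=F r=F s=F t=F
  p=T q=F r=F s=T t=T
  p=T q=F r=T s=T t=T
Count: 4.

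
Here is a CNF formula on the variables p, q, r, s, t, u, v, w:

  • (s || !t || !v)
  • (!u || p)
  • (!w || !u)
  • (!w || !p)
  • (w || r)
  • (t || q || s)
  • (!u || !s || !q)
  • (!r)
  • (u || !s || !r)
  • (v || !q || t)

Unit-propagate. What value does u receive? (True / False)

(!r) is a unit clause: r = False.
(w || r) with r = False leaves only w, so w = True.
In (!u || !w), !w is now false; !u must hold, so u = False.

False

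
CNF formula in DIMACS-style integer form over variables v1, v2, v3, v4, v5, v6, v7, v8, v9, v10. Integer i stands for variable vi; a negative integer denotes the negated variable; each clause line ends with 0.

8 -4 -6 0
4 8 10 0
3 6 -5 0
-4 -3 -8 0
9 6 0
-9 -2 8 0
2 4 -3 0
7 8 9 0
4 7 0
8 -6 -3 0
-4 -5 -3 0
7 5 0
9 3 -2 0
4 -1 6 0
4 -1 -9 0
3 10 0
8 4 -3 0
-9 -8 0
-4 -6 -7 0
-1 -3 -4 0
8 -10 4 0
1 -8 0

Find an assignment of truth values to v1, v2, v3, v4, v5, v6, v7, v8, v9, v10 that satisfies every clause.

Try v1 = True.
Try v2 = True.
Set v3 = True and propagate.
  then v4 is forced to False.
  then v7 is forced to True.
  then v6 is forced to True.
  then v8 is forced to True.
  then v9 is forced to False.
v5, v10 are now unconstrained; take v5 = False, v10 = False.

v1=True, v2=True, v3=True, v4=False, v5=False, v6=True, v7=True, v8=True, v9=False, v10=False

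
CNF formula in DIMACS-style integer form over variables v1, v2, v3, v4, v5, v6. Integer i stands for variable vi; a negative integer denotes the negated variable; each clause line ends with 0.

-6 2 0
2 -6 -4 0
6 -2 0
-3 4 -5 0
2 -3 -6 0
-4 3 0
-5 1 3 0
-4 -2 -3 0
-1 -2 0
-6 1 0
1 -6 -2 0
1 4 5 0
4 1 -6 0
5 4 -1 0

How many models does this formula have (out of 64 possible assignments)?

The models are:
  v1=0 v2=0 v3=1 v4=1 v5=0 v6=0
  v1=0 v2=0 v3=1 v4=1 v5=1 v6=0
  v1=1 v2=0 v3=0 v4=0 v5=1 v6=0
  v1=1 v2=0 v3=1 v4=1 v5=0 v6=0
  v1=1 v2=0 v3=1 v4=1 v5=1 v6=0
That's 5 in total.

5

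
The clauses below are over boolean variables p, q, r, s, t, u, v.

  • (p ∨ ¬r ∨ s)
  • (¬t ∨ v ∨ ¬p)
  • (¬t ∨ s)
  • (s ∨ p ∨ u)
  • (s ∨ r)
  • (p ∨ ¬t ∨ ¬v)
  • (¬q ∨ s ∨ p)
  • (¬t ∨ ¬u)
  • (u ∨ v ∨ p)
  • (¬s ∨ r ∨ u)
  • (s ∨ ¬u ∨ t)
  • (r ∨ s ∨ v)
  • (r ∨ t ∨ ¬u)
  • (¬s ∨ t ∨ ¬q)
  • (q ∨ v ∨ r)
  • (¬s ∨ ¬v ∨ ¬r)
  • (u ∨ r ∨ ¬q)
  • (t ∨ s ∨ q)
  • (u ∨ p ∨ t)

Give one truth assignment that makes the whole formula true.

p=T, q=F, r=T, s=T, t=F, u=F, v=F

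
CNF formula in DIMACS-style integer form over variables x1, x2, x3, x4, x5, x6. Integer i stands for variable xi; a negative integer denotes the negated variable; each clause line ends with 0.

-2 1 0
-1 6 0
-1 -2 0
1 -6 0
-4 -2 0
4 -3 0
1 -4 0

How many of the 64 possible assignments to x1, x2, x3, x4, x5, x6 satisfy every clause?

8

Split on x1, then x2.
  x1=1, x2=1: a clause becomes empty — 0.
  x1=1, x2=0: x5 free; 3 ways for (x3,x4,x6) × 2^1 = 6.
  x1=0, x2=1: a clause becomes empty — 0.
  x1=0, x2=0: remaining (x3,x4,x5,x6) ∈ {(0,0,0,0); (0,0,1,0)} — 2.
Total: 0 + 6 + 0 + 2 = 8.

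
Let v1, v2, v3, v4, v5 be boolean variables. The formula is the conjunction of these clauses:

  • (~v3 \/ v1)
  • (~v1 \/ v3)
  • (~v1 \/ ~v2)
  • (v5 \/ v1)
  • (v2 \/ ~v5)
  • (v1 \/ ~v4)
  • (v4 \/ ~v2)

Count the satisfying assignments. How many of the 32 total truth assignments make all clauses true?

2

Satisfying assignments:
  v1=T v2=F v3=T v4=F v5=F
  v1=T v2=F v3=T v4=T v5=F
Count: 2.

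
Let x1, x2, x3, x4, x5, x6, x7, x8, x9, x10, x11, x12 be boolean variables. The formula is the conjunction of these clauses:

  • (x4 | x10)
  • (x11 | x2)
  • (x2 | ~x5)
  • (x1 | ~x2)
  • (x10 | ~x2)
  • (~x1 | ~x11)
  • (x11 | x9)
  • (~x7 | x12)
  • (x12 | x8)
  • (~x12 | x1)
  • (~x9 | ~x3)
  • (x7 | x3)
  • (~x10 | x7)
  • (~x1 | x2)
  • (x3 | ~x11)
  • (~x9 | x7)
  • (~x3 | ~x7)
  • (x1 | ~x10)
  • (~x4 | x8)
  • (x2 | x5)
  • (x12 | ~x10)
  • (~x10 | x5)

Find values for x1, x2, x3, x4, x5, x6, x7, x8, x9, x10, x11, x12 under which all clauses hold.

x1 = T, x2 = T, x3 = F, x4 = F, x5 = T, x6 = T, x7 = T, x8 = T, x9 = T, x10 = T, x11 = F, x12 = T

x8 occurs only positively in the remaining clauses — set x8 = True.
Set x1 = True and propagate.
  then x11 is forced to False.
  then x2 is forced to True.
  then x10 is forced to True.
  then x9 is forced to True.
  then x3 is forced to False.
  then x7 is forced to True.
  then x12 is forced to True.
  then x5 is forced to True.
x4, x6 are now unconstrained; take x4 = False, x6 = True.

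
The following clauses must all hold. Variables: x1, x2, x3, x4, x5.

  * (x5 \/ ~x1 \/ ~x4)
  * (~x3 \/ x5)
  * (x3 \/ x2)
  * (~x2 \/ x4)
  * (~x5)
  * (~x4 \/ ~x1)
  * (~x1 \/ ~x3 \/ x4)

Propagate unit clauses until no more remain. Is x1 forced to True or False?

False

Unit clause (~x5) sets x5 = False.
(~x3 \/ x5) with x5 = False leaves only ~x3, so x3 = False.
In (x3 \/ x2), x3 is now false; x2 must hold, so x2 = True.
(x4 \/ ~x2): since x2 = True, the clause reduces to (x4). x4 = True.
From (x5 \/ ~x1 \/ ~x4) and x4 = True, x5 = False: x1 = False.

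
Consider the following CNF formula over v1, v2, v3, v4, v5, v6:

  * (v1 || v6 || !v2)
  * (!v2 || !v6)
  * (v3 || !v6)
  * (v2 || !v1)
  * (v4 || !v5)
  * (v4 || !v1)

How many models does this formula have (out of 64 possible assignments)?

13

Case analysis on v1 and v2:
  v1=T, v2=T: remaining (v3,v4,v5,v6) ∈ {(F,T,F,F); (F,T,T,F); (T,T,F,F); (T,T,T,F)} — 4.
  v1=T, v2=F: a clause becomes empty — 0.
  v1=F, v2=T: a clause becomes empty — 0.
  v1=F, v2=F: 9 of the 16 assignments to (v3,v4,v5,v6) work.
Total: 4 + 0 + 0 + 9 = 13.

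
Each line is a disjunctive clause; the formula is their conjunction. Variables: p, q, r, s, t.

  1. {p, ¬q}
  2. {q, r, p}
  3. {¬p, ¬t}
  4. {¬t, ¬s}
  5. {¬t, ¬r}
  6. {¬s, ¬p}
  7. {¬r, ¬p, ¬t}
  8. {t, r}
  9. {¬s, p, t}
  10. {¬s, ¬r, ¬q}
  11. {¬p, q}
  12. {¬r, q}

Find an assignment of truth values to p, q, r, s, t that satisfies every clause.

p = 1, q = 1, r = 1, s = 0, t = 0

Pure literal: s appears only negated; assign s = False.
Branch on p: take p = True.
  then t is forced to False.
  then r is forced to True.
  then q is forced to True.
Check each clause:
  1. {¬q, p} — p is true.
  2. {r, q, p} — p is true.
  3. {¬p, ¬t} — ¬t is true.
  4. {¬t, ¬s} — ¬t is true.
  5. {¬t, ¬r} — ¬t is true.
  6. {¬p, ¬s} — ¬s is true.
  7. {¬p, ¬r, ¬t} — ¬t is true.
  8. {t, r} — r is true.
  9. {p, t, ¬s} — p is true.
  10. {¬r, ¬q, ¬s} — ¬s is true.
  11. {q, ¬p} — q is true.
  12. {¬r, q} — q is true.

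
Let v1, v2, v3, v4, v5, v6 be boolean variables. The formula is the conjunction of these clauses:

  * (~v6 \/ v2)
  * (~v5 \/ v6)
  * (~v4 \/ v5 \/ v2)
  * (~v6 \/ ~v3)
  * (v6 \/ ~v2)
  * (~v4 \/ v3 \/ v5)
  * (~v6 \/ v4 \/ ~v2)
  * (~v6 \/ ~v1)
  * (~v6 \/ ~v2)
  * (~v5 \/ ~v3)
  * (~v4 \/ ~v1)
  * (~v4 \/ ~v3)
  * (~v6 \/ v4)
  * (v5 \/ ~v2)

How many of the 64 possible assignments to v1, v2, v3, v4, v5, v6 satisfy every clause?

The models are:
  v1=F v2=F v3=F v4=F v5=F v6=F
  v1=F v2=F v3=T v4=F v5=F v6=F
  v1=T v2=F v3=F v4=F v5=F v6=F
  v1=T v2=F v3=T v4=F v5=F v6=F
That's 4 in total.

4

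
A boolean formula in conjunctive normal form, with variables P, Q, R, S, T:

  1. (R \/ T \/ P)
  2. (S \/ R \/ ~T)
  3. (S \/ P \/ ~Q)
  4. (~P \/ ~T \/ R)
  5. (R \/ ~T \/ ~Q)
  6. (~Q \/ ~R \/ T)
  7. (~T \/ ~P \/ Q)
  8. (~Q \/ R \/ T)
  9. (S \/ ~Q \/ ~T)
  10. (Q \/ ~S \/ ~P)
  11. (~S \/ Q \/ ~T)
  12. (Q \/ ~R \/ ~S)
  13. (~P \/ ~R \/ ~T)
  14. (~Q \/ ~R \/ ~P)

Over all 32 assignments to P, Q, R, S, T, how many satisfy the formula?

5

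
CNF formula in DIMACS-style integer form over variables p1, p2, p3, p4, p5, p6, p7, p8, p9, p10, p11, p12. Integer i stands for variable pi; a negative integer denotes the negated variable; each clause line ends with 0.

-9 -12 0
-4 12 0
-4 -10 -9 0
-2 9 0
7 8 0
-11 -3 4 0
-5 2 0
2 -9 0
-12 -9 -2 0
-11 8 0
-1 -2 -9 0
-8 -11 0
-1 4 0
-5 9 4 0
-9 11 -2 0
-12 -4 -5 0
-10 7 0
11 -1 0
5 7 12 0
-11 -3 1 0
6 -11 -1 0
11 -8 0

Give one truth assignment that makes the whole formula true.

p1 = F, p2 = F, p3 = T, p4 = F, p5 = F, p6 = F, p7 = T, p8 = F, p9 = F, p10 = T, p11 = F, p12 = F

Check each clause:
  1. (~p12 \/ ~p9) — ~p12 is true.
  2. (~p4 \/ p12) — ~p4 is true.
  3. (~p10 \/ ~p4 \/ ~p9) — ~p4 is true.
  4. (p9 \/ ~p2) — ~p2 is true.
  5. (p7 \/ p8) — p7 is true.
  6. (~p11 \/ p4 \/ ~p3) — ~p11 is true.
  7. (~p5 \/ p2) — ~p5 is true.
  8. (~p9 \/ p2) — ~p9 is true.
  9. (~p12 \/ ~p2 \/ ~p9) — ~p12 is true.
  10. (p8 \/ ~p11) — ~p11 is true.
  11. (~p9 \/ ~p2 \/ ~p1) — ~p2 is true.
  12. (~p11 \/ ~p8) — ~p8 is true.
  13. (~p1 \/ p4) — ~p1 is true.
  14. (p4 \/ p9 \/ ~p5) — ~p5 is true.
  15. (~p2 \/ p11 \/ ~p9) — ~p2 is true.
  16. (~p4 \/ ~p12 \/ ~p5) — ~p5 is true.
  17. (p7 \/ ~p10) — p7 is true.
  18. (p11 \/ ~p1) — ~p1 is true.
  19. (p7 \/ p5 \/ p12) — p7 is true.
  20. (~p3 \/ p1 \/ ~p11) — ~p11 is true.
  21. (~p11 \/ ~p1 \/ p6) — ~p11 is true.
  22. (p11 \/ ~p8) — ~p8 is true.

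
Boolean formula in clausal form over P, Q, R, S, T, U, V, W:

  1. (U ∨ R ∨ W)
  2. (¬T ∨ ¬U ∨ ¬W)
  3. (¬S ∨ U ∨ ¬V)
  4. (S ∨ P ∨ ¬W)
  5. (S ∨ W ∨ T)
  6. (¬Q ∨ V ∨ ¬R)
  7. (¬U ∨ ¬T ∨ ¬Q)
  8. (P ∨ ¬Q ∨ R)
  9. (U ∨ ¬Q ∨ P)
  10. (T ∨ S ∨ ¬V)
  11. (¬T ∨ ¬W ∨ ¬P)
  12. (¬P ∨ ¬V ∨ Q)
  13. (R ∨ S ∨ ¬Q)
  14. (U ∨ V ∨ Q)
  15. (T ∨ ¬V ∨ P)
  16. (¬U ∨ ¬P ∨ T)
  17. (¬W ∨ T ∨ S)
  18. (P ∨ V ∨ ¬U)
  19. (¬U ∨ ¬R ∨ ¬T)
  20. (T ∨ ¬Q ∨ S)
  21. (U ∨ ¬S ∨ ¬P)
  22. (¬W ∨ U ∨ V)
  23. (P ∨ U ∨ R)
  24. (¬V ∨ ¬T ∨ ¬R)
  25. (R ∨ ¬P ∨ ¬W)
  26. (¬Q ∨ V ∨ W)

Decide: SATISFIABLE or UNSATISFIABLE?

Set P = False and propagate.
The remaining clauses are satisfied by Q = False, R = False, S = True, T = True, U = True, V = True, W = False.
So P=False  Q=False  R=False  S=True  T=True  U=True  V=True  W=False is a satisfying assignment.

SATISFIABLE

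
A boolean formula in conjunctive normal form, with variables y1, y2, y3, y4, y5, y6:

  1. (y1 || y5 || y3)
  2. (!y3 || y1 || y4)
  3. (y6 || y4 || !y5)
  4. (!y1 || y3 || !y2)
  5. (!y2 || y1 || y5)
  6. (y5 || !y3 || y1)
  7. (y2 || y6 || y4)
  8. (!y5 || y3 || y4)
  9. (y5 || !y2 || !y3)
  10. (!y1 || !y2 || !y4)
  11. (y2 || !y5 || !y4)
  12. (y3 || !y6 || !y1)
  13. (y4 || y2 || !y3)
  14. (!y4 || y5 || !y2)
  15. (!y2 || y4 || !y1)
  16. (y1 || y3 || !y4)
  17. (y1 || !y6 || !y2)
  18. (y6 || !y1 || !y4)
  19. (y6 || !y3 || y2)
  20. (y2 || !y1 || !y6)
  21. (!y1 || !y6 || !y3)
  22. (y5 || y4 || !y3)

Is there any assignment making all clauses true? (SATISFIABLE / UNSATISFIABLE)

SATISFIABLE

Set y1 = False and propagate.
Set y2 = True and propagate.
  then y5 is forced to True.
  then y6 is forced to False.
  then y4 is forced to True.
  then y3 is forced to True.
Every clause has at least one true literal under this assignment.
So y1=F, y2=T, y3=T, y4=T, y5=T, y6=F is a satisfying assignment.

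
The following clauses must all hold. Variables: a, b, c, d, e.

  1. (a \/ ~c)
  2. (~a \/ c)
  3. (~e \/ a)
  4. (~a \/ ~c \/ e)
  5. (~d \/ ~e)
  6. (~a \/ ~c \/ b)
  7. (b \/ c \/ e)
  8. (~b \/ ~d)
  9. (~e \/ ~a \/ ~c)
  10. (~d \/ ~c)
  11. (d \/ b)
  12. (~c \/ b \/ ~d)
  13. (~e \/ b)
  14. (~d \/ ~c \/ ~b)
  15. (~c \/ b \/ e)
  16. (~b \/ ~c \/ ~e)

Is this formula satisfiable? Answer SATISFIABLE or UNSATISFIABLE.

SATISFIABLE

Try a = False.
  then c is forced to False.
  then e is forced to False.
  then b is forced to True.
  then d is forced to False.
So a = F, b = T, c = F, d = F, e = F is a satisfying assignment.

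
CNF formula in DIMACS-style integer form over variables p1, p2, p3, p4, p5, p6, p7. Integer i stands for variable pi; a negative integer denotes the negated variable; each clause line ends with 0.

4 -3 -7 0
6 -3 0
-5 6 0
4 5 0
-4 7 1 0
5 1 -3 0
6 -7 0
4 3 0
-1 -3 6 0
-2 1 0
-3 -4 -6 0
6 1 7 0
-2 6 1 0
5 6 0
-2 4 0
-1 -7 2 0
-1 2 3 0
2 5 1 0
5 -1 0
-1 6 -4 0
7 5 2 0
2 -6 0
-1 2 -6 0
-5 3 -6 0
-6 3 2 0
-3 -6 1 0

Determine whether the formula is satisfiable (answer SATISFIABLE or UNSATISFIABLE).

p6 = True:
  propagation gives p2=True, p1=True, p4=True, p3=False; an empty clause results — contradiction.
p6 = False:
  propagation gives p3=False, p5=False; an empty clause results — contradiction.
Every branch closes, so no satisfying assignment exists.

UNSATISFIABLE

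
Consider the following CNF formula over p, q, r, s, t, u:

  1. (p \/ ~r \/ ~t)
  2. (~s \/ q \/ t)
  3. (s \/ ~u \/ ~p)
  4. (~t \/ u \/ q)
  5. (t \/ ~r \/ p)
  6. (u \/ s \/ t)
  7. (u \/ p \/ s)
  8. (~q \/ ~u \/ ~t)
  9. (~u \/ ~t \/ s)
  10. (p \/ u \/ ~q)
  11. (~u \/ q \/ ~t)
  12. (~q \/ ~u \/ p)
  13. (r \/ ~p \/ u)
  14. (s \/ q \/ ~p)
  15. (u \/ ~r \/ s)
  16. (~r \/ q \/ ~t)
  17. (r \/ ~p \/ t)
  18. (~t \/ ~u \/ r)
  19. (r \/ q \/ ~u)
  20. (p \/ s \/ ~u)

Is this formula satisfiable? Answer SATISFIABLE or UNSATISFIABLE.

SATISFIABLE

Try p = True.
The remaining clauses are satisfied by q = True, r = True, s = True, t = False, u = False.
So p=T, q=T, r=T, s=T, t=F, u=F is a satisfying assignment.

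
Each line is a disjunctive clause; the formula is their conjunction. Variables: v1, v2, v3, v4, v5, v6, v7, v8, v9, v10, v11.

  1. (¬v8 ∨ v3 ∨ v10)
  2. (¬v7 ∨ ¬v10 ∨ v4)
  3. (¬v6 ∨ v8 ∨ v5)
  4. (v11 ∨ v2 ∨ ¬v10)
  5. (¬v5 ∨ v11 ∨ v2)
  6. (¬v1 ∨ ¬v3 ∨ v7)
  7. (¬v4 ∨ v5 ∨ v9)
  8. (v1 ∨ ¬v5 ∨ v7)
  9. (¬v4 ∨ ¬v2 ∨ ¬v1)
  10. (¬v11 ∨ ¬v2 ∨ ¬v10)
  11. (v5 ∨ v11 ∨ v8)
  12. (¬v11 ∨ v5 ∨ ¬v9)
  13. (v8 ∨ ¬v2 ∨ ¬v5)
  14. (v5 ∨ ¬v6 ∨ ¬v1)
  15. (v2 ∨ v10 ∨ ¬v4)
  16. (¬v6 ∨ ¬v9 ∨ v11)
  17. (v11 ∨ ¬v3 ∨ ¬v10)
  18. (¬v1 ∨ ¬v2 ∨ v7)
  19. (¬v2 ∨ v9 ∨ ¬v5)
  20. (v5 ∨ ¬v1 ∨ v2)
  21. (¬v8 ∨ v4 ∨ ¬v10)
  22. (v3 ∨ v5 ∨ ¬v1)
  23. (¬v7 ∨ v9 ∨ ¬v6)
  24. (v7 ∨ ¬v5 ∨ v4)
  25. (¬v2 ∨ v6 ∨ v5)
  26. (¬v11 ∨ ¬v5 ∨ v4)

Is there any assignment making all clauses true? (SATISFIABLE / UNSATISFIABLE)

SATISFIABLE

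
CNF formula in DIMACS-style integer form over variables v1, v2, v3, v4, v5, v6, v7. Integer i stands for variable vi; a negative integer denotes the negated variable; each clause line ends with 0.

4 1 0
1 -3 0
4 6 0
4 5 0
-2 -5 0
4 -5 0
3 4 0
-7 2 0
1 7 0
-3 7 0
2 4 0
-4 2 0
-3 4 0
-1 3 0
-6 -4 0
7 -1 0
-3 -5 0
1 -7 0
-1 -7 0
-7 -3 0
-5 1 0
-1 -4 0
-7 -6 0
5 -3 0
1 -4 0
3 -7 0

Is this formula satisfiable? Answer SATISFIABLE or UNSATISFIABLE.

UNSATISFIABLE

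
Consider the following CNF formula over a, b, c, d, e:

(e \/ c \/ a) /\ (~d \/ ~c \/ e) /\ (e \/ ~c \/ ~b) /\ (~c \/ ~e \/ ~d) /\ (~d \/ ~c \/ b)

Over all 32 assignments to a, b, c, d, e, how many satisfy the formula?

18

Case analysis on c and e:
  c=1, e=1: remaining (a,b,d) ∈ {(0,0,0); (0,1,0); (1,0,0); (1,1,0)} — 4.
  c=1, e=0: remaining (a,b,d) ∈ {(0,0,0); (1,0,0)} — 2.
  c=0, e=1: a, b, d free → 2^3 = 8.
  c=0, e=0: remaining (a,b,d) ∈ {(1,0,0); (1,0,1); (1,1,0); (1,1,1)} — 4.
Total: 4 + 2 + 8 + 4 = 18.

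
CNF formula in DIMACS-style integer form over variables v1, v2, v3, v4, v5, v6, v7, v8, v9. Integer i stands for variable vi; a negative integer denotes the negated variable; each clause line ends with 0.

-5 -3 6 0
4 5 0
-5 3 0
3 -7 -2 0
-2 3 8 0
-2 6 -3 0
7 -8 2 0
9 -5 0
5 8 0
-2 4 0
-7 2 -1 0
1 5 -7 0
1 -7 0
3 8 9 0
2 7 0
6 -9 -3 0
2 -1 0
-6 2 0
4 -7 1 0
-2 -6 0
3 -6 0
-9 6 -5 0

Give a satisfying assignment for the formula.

v1=F, v2=T, v3=F, v4=T, v5=F, v6=F, v7=F, v8=T, v9=F

Check each clause:
  1. (¬v5 ∨ ¬v3 ∨ v6) — ¬v5 is true.
  2. (v4 ∨ v5) — v4 is true.
  3. (¬v5 ∨ v3) — ¬v5 is true.
  4. (v3 ∨ ¬v2 ∨ ¬v7) — ¬v7 is true.
  5. (¬v2 ∨ v8 ∨ v3) — v8 is true.
  6. (¬v2 ∨ ¬v3 ∨ v6) — ¬v3 is true.
  7. (¬v8 ∨ v7 ∨ v2) — v2 is true.
  8. (v9 ∨ ¬v5) — ¬v5 is true.
  9. (v8 ∨ v5) — v8 is true.
  10. (¬v2 ∨ v4) — v4 is true.
  11. (v2 ∨ ¬v1 ∨ ¬v7) — ¬v7 is true.
  12. (¬v7 ∨ v5 ∨ v1) — ¬v7 is true.
  13. (v1 ∨ ¬v7) — ¬v7 is true.
  14. (v3 ∨ v9 ∨ v8) — v8 is true.
  15. (v7 ∨ v2) — v2 is true.
  16. (¬v9 ∨ ¬v3 ∨ v6) — ¬v3 is true.
  17. (v2 ∨ ¬v1) — v2 is true.
  18. (v2 ∨ ¬v6) — v2 is true.
  19. (¬v7 ∨ v1 ∨ v4) — ¬v7 is true.
  20. (¬v6 ∨ ¬v2) — ¬v6 is true.
  21. (v3 ∨ ¬v6) — ¬v6 is true.
  22. (¬v5 ∨ v6 ∨ ¬v9) — ¬v5 is true.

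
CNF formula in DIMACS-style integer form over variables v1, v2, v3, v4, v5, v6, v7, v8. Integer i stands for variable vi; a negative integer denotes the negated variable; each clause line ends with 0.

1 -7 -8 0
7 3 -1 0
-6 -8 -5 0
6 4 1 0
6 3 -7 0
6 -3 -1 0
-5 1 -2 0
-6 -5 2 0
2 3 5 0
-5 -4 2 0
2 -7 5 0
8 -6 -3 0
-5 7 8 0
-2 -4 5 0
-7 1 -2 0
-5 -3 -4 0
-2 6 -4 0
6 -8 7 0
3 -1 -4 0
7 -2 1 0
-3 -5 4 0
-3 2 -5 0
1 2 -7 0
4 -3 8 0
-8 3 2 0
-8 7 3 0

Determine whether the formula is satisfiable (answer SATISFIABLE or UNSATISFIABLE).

SATISFIABLE

Branch on v1: take v1 = False.
The remaining clauses are satisfied by v2 = False, v3 = True, v4 = True, v5 = False, v6 = True, v7 = False, v8 = True.
Every clause has at least one true literal under this assignment.
So v1 = F  v2 = F  v3 = T  v4 = T  v5 = F  v6 = T  v7 = F  v8 = T is a satisfying assignment.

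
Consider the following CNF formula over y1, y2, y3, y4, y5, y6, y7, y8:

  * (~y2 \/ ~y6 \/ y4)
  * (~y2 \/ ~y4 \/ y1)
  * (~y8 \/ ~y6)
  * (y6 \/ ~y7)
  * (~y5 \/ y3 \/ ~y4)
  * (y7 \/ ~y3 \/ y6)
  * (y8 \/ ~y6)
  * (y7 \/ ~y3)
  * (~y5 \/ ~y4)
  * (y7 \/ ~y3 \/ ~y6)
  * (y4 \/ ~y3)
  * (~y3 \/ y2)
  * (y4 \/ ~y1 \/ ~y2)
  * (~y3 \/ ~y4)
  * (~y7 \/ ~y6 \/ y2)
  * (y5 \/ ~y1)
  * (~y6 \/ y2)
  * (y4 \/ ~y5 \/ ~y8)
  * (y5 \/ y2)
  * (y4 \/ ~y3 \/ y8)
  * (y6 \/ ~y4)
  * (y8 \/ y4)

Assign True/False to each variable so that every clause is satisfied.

Set y1 = False and propagate.
Branch on y2: take y2 = True.
  then y4 is forced to False.
  then y6 is forced to False.
  then y7 is forced to False.
  then y3 is forced to False.
  then y8 is forced to True.
  then y5 is forced to False.
Every clause has at least one true literal under this assignment.

y1=F, y2=T, y3=F, y4=F, y5=F, y6=F, y7=F, y8=T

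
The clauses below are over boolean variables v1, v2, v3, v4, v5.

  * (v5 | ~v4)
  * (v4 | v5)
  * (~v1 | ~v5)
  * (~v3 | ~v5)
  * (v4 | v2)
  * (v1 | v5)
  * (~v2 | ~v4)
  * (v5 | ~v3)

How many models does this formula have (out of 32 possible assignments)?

2

Satisfying assignments:
  v1=0 v2=0 v3=0 v4=1 v5=1
  v1=0 v2=1 v3=0 v4=0 v5=1
Count: 2.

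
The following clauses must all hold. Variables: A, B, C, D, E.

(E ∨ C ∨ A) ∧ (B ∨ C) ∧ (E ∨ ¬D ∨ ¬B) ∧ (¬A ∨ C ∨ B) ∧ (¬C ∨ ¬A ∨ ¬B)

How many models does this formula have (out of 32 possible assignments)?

Case analysis on B and C:
  B=T, C=T: remaining (A,D,E) ∈ {(F,F,F); (F,F,T); (F,T,T)} — 3.
  B=T, C=F: 5 of the 8 assignments to (A,D,E) work.
  B=F, C=T: A, D, E free → 2^3 = 8.
  B=F, C=F: a clause becomes empty — 0.
Total: 3 + 5 + 8 + 0 = 16.

16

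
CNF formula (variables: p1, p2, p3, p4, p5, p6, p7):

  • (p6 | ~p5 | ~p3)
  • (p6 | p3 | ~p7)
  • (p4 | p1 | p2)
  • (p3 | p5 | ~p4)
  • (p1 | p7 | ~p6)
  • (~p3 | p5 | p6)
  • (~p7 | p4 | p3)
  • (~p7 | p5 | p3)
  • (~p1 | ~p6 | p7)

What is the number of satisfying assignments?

28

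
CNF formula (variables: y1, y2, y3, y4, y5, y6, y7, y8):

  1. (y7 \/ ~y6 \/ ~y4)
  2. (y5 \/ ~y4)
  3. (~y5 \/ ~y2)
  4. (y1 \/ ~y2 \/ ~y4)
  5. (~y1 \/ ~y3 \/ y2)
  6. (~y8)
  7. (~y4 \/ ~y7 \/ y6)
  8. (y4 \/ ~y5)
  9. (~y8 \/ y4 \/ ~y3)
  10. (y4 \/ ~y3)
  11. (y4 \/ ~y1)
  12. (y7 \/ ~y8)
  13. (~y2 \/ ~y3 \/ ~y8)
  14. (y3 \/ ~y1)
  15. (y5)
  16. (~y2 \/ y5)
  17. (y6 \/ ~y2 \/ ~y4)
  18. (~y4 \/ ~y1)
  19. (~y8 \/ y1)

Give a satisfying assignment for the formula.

y1=False, y2=False, y3=True, y4=True, y5=True, y6=True, y7=True, y8=False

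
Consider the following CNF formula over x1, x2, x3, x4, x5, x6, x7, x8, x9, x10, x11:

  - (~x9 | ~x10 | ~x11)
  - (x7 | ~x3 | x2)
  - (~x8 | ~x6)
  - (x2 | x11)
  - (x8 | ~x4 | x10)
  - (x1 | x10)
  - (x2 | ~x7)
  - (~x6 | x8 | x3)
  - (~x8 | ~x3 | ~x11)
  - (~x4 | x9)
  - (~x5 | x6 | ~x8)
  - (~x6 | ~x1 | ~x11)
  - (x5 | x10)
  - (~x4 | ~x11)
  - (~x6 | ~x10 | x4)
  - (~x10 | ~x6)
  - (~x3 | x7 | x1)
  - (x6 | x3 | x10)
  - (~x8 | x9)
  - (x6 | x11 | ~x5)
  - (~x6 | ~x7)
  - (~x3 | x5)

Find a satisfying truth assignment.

x2 occurs only positively in the remaining clauses — set x2 = True.
Branch on x1: take x1 = True.
The remaining clauses are satisfied by x3 = False, x4 = True, x5 = False, x6 = False, x7 = True, x8 = False, x9 = True, x10 = True, x11 = False.

x1=T, x2=T, x3=F, x4=T, x5=F, x6=F, x7=T, x8=F, x9=T, x10=T, x11=F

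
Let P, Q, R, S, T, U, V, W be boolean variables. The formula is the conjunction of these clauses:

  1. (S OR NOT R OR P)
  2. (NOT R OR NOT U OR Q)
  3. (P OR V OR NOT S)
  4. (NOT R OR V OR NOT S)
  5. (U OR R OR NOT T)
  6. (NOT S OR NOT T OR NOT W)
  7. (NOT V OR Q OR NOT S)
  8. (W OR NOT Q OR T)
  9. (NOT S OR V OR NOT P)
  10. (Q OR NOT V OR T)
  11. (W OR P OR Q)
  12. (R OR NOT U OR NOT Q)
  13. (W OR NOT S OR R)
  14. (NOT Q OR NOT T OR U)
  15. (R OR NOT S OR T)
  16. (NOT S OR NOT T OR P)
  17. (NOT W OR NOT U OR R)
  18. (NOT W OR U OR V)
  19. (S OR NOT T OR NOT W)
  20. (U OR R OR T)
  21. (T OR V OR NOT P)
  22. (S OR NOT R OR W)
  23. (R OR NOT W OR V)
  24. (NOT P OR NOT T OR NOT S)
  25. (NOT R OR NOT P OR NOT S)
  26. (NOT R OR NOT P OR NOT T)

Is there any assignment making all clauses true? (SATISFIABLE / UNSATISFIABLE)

SATISFIABLE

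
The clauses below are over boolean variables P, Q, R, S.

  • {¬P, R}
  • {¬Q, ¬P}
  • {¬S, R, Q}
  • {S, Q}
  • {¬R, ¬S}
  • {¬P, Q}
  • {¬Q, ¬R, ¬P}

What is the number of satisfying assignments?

The models are:
  P=0 Q=1 R=0 S=0
  P=0 Q=1 R=0 S=1
  P=0 Q=1 R=1 S=0
That's 3 in total.

3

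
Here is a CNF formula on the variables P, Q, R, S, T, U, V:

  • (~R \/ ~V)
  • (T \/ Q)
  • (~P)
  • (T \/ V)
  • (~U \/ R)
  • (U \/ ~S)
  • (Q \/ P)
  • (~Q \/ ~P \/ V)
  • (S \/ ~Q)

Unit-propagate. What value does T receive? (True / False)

Unit clause (~P) sets P = False.
(Q \/ P) with P = False leaves only Q, so Q = True.
(~Q \/ S): since Q = True, the clause reduces to (S). S = True.
From (~S \/ U) and S = True: U = True.
(~U \/ R) with U = True leaves only R, so R = True.
From (~R \/ ~V) and R = True: V = False.
(T \/ V) with V = False leaves only T, so T = True.

True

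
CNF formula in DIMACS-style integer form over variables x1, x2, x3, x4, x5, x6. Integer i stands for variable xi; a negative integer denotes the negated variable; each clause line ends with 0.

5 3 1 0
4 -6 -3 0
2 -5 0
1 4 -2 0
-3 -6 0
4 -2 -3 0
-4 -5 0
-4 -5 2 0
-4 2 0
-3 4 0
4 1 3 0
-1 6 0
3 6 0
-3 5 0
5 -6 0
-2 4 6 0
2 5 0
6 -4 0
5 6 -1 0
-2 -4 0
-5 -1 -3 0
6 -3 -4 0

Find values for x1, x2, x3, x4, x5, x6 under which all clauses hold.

Try x1 = True.
  then x6 is forced to True.
  then x3 is forced to False.
  then x5 is forced to True.
  then x2 is forced to True.
  then x4 is forced to False.

x1 = True  x2 = True  x3 = False  x4 = False  x5 = True  x6 = True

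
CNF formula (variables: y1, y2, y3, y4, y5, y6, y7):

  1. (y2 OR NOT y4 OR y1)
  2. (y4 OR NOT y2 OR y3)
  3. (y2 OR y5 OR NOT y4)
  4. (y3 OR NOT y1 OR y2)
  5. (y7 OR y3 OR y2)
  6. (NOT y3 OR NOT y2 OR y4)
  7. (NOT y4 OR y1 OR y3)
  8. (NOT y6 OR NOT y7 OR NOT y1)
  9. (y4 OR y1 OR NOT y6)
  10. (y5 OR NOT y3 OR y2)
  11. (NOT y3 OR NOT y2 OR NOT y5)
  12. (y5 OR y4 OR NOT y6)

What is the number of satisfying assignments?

23

Case analysis on y2 and y3:
  y2=T, y3=T: 7 of the 32 assignments to (y1,y4,y5,y6,y7) work.
  y2=T, y3=F: y5 free; 3 ways for (y1,y4,y6,y7) × 2^1 = 6.
  y2=F, y3=T: 8 of the 32 assignments to (y1,y4,y5,y6,y7) work.
  y2=F, y3=F: remaining (y1,y4,y5,y6,y7) ∈ {(F,F,F,F,T); (F,F,T,F,T)} — 2.
Total: 7 + 6 + 8 + 2 = 23.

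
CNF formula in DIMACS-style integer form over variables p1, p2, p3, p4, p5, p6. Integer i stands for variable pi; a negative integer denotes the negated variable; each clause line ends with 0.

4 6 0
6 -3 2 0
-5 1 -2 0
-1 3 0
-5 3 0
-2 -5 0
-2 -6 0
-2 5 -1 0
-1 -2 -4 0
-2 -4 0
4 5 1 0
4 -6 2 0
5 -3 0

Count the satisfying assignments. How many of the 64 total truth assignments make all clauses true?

4

The models are:
  p1=0 p2=0 p3=0 p4=1 p5=0 p6=0
  p1=0 p2=0 p3=0 p4=1 p5=0 p6=1
  p1=0 p2=0 p3=1 p4=1 p5=1 p6=1
  p1=1 p2=0 p3=1 p4=1 p5=1 p6=1
Count: 4.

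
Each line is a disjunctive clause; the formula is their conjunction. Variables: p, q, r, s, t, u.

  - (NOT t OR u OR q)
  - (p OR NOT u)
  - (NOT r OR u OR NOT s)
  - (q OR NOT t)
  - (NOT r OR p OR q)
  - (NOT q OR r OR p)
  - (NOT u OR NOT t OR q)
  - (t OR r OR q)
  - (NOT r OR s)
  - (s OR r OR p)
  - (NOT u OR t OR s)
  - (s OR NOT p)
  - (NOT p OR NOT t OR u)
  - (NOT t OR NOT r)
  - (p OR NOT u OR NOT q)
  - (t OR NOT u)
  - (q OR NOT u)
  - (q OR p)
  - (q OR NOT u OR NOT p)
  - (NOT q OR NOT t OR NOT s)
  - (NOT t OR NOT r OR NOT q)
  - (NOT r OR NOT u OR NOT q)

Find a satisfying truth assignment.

p = True, q = True, r = False, s = True, t = False, u = False

Check each clause:
  1. (NOT t OR q OR u) — q is true.
  2. (NOT u OR p) — p is true.
  3. (NOT s OR u OR NOT r) — NOT r is true.
  4. (q OR NOT t) — q is true.
  5. (p OR q OR NOT r) — p is true.
  6. (r OR NOT q OR p) — p is true.
  7. (q OR NOT u OR NOT t) — q is true.
  8. (r OR t OR q) — q is true.
  9. (s OR NOT r) — s is true.
  10. (s OR r OR p) — p is true.
  11. (NOT u OR t OR s) — NOT u is true.
  12. (s OR NOT p) — s is true.
  13. (NOT t OR u OR NOT p) — NOT t is true.
  14. (NOT t OR NOT r) — NOT t is true.
  15. (NOT u OR p OR NOT q) — p is true.
  16. (t OR NOT u) — NOT u is true.
  17. (q OR NOT u) — NOT u is true.
  18. (p OR q) — p is true.
  19. (q OR NOT p OR NOT u) — NOT u is true.
  20. (NOT s OR NOT q OR NOT t) — NOT t is true.
  21. (NOT q OR NOT r OR NOT t) — NOT t is true.
  22. (NOT q OR NOT r OR NOT u) — NOT u is true.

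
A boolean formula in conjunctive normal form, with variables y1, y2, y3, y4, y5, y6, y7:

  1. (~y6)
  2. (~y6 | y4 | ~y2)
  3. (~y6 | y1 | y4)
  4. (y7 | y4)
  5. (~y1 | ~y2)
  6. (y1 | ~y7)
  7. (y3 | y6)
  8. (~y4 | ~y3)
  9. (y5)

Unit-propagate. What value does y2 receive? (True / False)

Unit clause (~y6) sets y6 = False.
(y6 | y3): since y6 = False, the clause reduces to (y3). y3 = True.
(~y3 | ~y4): since y3 = True, the clause reduces to (~y4). y4 = False.
In (y7 | y4), y4 is now false; y7 must hold, so y7 = True.
(~y7 | y1) with y7 = True leaves only y1, so y1 = True.
(~y1 | ~y2): since y1 = True, the clause reduces to (~y2). y2 = False.

False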